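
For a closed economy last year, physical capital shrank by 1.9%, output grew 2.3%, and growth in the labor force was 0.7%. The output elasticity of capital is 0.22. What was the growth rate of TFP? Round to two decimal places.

Labor's share = 1 − 0.22 = 0.78.
Physical capital: 0.22 × (-1.9) = -0.418 pp.
The labor force: 0.78 × 0.7 = 0.546 pp.
TFP growth = 2.3 − 0.128 = 2.172%.

2.17%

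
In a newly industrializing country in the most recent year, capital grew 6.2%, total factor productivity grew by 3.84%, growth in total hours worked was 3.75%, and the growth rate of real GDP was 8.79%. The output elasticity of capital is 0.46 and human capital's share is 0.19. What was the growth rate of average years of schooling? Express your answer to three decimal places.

Labor's share = 1 − 0.46 − 0.19 = 0.35.
gY = gA + 0.46×6.2 + 0.35×3.75 + 0.19×g.
0.19×g = 8.79 − 3.84 − 4.1645 = 0.7855.
g = 0.7855 / 0.19 = 4.13421%.

Average years of schooling growth was 4.134%.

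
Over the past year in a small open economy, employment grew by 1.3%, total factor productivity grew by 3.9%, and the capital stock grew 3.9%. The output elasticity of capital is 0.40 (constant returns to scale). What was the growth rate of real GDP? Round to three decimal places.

Labor's share = 1 − 0.4 = 0.6.
The capital stock: 0.4 × 3.9 = 1.56 pp.
Employment: 0.6 × 1.3 = 0.78 pp.
Output growth = 3.9 + 2.34 = 6.24%.

6.240%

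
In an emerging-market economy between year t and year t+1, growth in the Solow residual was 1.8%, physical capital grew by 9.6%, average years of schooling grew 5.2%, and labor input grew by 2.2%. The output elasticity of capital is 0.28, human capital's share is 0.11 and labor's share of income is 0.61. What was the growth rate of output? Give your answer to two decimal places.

Labor's share = 1 − 0.28 − 0.11 = 0.61.
Physical capital: 0.28 × 9.6 = 2.688 pp.
Average years of schooling: 0.11 × 5.2 = 0.572 pp.
Labor input: 0.61 × 2.2 = 1.342 pp.
Output growth = 1.8 + 4.602 = 6.402%.

Output grew 6.40%.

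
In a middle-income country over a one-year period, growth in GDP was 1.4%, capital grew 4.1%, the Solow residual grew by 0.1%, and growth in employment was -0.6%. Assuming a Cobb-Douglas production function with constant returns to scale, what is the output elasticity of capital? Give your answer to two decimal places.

gY = gA + α·gK + (1−α)·gL, so gY − gA − gL = α(gK − gL).
1.4 − 0.1 + 0.6 = α × (4.1 − (-0.6)).
1.9 = 4.7 α, so α = 0.4043.

0.40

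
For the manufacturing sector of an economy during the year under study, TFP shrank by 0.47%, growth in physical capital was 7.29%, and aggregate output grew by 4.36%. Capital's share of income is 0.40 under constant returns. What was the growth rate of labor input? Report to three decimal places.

Labor's share = 1 − 0.4 = 0.6.
gY = gA + 0.4×7.29 + 0.6×g.
0.6×g = 4.36 + 0.47 − 2.916 = 1.914.
g = 1.914 / 0.6 = 3.19%.

3.190%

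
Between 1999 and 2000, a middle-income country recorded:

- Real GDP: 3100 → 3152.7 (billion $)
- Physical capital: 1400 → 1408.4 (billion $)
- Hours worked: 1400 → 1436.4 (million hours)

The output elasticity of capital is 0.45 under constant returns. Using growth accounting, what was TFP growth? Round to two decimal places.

Real GDP growth = (3152.7 − 3100) / 3100 = 1.7%.
Physical capital growth = (1408.4 − 1400) / 1400 = 0.6%.
Hours worked growth = (1436.4 − 1400) / 1400 = 2.6%.
Labor's share = 1 − 0.45 = 0.55.
Physical capital: 0.45 × 0.6 = 0.27 pp.
Hours worked: 0.55 × 2.6 = 1.43 pp.
TFP growth = 1.7 − 1.7 = 0%.

0.00%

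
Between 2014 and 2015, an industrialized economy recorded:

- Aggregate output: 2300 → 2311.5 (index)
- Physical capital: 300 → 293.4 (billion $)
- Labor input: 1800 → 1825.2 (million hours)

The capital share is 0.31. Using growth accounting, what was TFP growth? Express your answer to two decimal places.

TFP growth was 0.22%.

Aggregate output growth = (2311.5 − 2300) / 2300 = 0.5%.
Physical capital growth = (293.4 − 300) / 300 = -2.2%.
Labor input growth = (1825.2 − 1800) / 1800 = 1.4%.
Labor's share = 1 − 0.31 = 0.69.
Physical capital: 0.31 × (-2.2) = -0.682 pp.
Labor input: 0.69 × 1.4 = 0.966 pp.
TFP growth = 0.5 − 0.284 = 0.216%.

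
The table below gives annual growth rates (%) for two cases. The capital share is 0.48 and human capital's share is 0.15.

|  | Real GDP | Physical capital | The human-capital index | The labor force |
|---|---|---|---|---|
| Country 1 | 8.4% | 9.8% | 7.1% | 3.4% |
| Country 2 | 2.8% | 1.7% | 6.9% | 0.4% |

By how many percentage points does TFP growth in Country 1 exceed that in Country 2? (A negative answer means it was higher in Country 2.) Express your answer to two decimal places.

Labor's share = 1 − 0.48 − 0.15 = 0.37.
Country 1: TFP = 8.4 − 4.704 − 1.065 − 1.258 = 1.373%.
Country 2: TFP = 2.8 − 0.816 − 1.035 − 0.148 = 0.801%.
Difference = 1.373 − (0.801) = 0.572 pp.

0.57 percentage points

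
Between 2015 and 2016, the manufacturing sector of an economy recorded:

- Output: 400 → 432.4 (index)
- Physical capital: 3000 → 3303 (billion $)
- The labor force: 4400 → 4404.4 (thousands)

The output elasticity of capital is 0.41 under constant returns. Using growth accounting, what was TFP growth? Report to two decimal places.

TFP grew 3.90%.

Output growth = (432.4 − 400) / 400 = 8.1%.
Physical capital growth = (3303 − 3000) / 3000 = 10.1%.
The labor force growth = (4404.4 − 4400) / 4400 = 0.1%.
Labor's share = 1 − 0.41 = 0.59.
Physical capital: 0.41 × 10.1 = 4.141 pp.
The labor force: 0.59 × 0.1 = 0.059 pp.
TFP growth = 8.1 − 4.2 = 3.9%.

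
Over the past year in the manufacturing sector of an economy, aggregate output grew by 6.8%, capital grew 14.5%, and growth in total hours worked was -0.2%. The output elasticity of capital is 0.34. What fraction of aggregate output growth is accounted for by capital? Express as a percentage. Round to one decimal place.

Capital contributed 0.34 × 14.5 = 4.93 pp.
Share of growth = 4.93 / 6.8 × 100 = 72.5%.

Capital accounted for 72.5% of growth.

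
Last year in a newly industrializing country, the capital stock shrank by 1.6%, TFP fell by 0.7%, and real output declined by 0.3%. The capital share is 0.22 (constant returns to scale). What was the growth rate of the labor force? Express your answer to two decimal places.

0.96%

Labor's share = 1 − 0.22 = 0.78.
gY = gA + 0.22×(-1.6) + 0.78×g.
0.78×g = -0.3 + 0.7 + 0.352 = 0.752.
g = 0.752 / 0.78 = 0.9641%.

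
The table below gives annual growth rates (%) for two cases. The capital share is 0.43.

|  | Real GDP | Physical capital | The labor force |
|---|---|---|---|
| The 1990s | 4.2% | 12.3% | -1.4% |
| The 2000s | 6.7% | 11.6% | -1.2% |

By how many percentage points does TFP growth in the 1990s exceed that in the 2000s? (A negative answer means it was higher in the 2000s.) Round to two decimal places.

Labor's share = 1 − 0.43 = 0.57.
The 1990s: TFP = 4.2 − 5.289 + 0.798 = -0.291%.
The 2000s: TFP = 6.7 − 4.988 + 0.684 = 2.396%.
Difference = -0.291 − (2.396) = -2.687 pp.

-2.69 percentage points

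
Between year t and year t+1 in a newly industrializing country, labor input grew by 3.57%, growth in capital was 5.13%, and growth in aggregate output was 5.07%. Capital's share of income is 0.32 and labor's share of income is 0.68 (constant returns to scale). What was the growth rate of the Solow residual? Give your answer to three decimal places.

Labor's share = 1 − 0.32 = 0.68.
Capital: 0.32 × 5.13 = 1.6416 pp.
Labor input: 0.68 × 3.57 = 2.4276 pp.
TFP growth = 5.07 − 4.0692 = 1.0008%.

1.001%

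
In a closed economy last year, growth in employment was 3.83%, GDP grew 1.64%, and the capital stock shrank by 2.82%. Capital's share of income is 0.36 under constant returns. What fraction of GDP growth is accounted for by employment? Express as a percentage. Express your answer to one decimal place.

149.5%

Labor's share = 1 − 0.36 = 0.64.
Employment contributed 0.64 × 3.83 = 2.4512 pp.
Share of growth = 2.4512 / 1.64 × 100 = 149.463%.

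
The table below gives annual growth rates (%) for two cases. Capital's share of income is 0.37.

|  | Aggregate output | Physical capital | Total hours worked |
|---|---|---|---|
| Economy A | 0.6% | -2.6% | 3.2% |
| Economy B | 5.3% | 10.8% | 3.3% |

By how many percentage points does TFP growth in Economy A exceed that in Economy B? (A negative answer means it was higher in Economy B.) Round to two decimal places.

Labor's share = 1 − 0.37 = 0.63.
Economy A: TFP = 0.6 + 0.962 − 2.016 = -0.454%.
Economy B: TFP = 5.3 − 3.996 − 2.079 = -0.775%.
Difference = -0.454 − (-0.775) = 0.321 pp.

0.32 percentage points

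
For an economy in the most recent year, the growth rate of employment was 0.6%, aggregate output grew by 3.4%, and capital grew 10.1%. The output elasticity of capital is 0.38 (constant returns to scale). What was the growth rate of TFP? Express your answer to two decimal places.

Labor's share = 1 − 0.38 = 0.62.
Capital: 0.38 × 10.1 = 3.838 pp.
Employment: 0.62 × 0.6 = 0.372 pp.
TFP growth = 3.4 − 4.21 = -0.81%.

-0.81%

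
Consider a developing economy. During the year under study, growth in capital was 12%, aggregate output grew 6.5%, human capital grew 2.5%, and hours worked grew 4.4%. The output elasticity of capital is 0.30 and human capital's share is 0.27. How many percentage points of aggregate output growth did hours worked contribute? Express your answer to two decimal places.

Labor's share = 1 − 0.3 − 0.27 = 0.43.
Contribution = share × growth = 0.43 × 4.4 = 1.892 pp.

1.89 percentage points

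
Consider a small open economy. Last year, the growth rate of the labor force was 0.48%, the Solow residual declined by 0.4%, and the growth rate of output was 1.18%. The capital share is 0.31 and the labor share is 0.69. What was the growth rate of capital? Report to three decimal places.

Labor's share = 1 − 0.31 = 0.69.
gY = gA + 0.69×0.48 + 0.31×g.
0.31×g = 1.18 + 0.4 − 0.3312 = 1.2488.
g = 1.2488 / 0.31 = 4.02839%.

4.028%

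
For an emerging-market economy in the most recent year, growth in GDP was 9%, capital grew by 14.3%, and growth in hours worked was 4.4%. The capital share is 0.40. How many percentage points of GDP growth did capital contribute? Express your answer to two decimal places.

Contribution = share × growth = 0.4 × 14.3 = 5.72 pp.

5.72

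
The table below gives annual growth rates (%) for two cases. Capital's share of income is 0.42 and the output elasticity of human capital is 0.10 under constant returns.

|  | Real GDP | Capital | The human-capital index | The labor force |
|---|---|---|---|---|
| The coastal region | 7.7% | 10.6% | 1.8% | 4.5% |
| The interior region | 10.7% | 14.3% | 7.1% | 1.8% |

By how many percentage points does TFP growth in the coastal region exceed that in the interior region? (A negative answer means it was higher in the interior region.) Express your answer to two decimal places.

Labor's share = 1 − 0.42 − 0.1 = 0.48.
The coastal region: TFP = 7.7 − 4.452 − 0.18 − 2.16 = 0.908%.
The interior region: TFP = 10.7 − 6.006 − 0.71 − 0.864 = 3.12%.
Difference = 0.908 − (3.12) = -2.212 pp.

-2.21 percentage points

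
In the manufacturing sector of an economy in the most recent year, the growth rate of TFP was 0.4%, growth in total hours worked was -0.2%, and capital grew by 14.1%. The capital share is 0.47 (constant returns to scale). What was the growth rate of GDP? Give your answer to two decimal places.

Labor's share = 1 − 0.47 = 0.53.
Capital: 0.47 × 14.1 = 6.627 pp.
Total hours worked: 0.53 × (-0.2) = -0.106 pp.
Output growth = 0.4 + 6.521 = 6.921%.

6.92%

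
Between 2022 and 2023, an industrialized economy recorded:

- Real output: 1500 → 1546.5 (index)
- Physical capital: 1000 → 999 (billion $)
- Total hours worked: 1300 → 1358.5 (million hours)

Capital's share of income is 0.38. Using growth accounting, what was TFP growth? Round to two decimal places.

Real output growth = (1546.5 − 1500) / 1500 = 3.1%.
Physical capital growth = (999 − 1000) / 1000 = -0.1%.
Total hours worked growth = (1358.5 − 1300) / 1300 = 4.5%.
Labor's share = 1 − 0.38 = 0.62.
Physical capital: 0.38 × (-0.1) = -0.038 pp.
Total hours worked: 0.62 × 4.5 = 2.79 pp.
TFP growth = 3.1 − 2.752 = 0.348%.

0.35%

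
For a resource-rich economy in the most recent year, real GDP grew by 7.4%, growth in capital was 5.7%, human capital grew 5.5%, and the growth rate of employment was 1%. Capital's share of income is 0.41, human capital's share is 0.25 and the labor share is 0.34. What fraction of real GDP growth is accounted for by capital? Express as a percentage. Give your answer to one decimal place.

31.6%

Capital contributed 0.41 × 5.7 = 2.337 pp.
Share of growth = 2.337 / 7.4 × 100 = 31.581%.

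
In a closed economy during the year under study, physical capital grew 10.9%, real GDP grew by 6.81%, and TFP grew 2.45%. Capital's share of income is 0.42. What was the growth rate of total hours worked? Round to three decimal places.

Labor's share = 1 − 0.42 = 0.58.
gY = gA + 0.42×10.9 + 0.58×g.
0.58×g = 6.81 − 2.45 − 4.578 = -0.218.
g = -0.218 / 0.58 = -0.37586%.

-0.376%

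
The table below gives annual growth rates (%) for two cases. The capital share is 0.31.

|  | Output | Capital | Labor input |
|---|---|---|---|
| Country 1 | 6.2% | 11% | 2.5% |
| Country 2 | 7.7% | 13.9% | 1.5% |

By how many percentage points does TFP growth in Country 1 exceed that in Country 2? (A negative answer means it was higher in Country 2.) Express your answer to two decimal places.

-1.29 percentage points

Labor's share = 1 − 0.31 = 0.69.
Country 1: TFP = 6.2 − 3.41 − 1.725 = 1.065%.
Country 2: TFP = 7.7 − 4.309 − 1.035 = 2.356%.
Difference = 1.065 − (2.356) = -1.291 pp.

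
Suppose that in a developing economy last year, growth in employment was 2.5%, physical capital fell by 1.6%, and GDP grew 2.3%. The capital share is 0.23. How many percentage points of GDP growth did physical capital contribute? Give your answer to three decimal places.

Contribution = share × growth = 0.23 × (-1.6) = -0.368 pp.

-0.368 percentage points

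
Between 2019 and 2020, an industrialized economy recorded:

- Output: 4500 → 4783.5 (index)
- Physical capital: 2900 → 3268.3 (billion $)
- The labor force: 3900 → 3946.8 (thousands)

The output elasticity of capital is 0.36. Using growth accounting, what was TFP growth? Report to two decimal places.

Output growth = (4783.5 − 4500) / 4500 = 6.3%.
Physical capital growth = (3268.3 − 2900) / 2900 = 12.7%.
The labor force growth = (3946.8 − 3900) / 3900 = 1.2%.
Labor's share = 1 − 0.36 = 0.64.
Physical capital: 0.36 × 12.7 = 4.572 pp.
The labor force: 0.64 × 1.2 = 0.768 pp.
TFP growth = 6.3 − 5.34 = 0.96%.

0.96%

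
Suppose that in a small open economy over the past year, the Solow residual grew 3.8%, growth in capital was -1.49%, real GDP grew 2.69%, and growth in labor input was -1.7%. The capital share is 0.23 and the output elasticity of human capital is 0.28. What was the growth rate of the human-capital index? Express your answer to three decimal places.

Labor's share = 1 − 0.23 − 0.28 = 0.49.
gY = gA + 0.23×(-1.49) + 0.49×(-1.7) + 0.28×g.
0.28×g = 2.69 − 3.8 + 1.1757 = 0.0657.
g = 0.0657 / 0.28 = 0.23464%.

0.235%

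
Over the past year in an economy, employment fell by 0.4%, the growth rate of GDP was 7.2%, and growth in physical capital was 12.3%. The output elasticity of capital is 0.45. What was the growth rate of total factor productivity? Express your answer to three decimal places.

Labor's share = 1 − 0.45 = 0.55.
Physical capital: 0.45 × 12.3 = 5.535 pp.
Employment: 0.55 × (-0.4) = -0.22 pp.
TFP growth = 7.2 − 5.315 = 1.885%.

1.885%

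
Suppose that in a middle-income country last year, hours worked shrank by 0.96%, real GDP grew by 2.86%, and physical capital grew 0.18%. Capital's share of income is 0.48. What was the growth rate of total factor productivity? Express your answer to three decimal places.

3.273%

Labor's share = 1 − 0.48 = 0.52.
Physical capital: 0.48 × 0.18 = 0.0864 pp.
Hours worked: 0.52 × (-0.96) = -0.4992 pp.
TFP growth = 2.86 + 0.4128 = 3.2728%.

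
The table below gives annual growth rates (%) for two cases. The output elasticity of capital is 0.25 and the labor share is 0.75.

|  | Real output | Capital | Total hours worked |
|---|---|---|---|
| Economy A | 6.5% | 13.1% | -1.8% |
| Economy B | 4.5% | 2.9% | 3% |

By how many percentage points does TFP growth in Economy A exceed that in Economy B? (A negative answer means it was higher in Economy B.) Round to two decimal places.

Labor's share = 1 − 0.25 = 0.75.
Economy A: TFP = 6.5 − 3.275 + 1.35 = 4.575%.
Economy B: TFP = 4.5 − 0.725 − 2.25 = 1.525%.
Difference = 4.575 − (1.525) = 3.05 pp.

3.05 percentage points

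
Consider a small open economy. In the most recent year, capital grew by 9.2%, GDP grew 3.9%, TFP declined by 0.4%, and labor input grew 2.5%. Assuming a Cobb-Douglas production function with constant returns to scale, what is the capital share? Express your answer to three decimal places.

gY = gA + α·gK + (1−α)·gL, so gY − gA − gL = α(gK − gL).
3.9 + 0.4 − 2.5 = α × (9.2 − 2.5).
1.8 = 6.7 α, so α = 0.26866.

α = 0.269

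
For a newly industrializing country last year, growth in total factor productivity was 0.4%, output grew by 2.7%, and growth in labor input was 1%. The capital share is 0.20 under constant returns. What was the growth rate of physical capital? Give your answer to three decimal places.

7.500%

Labor's share = 1 − 0.2 = 0.8.
gY = gA + 0.8×1 + 0.2×g.
0.2×g = 2.7 − 0.4 − 0.8 = 1.5.
g = 1.5 / 0.2 = 7.5%.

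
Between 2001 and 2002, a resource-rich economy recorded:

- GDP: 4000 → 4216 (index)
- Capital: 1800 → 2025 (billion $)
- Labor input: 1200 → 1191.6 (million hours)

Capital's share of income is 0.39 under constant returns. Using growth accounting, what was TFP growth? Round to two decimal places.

GDP growth = (4216 − 4000) / 4000 = 5.4%.
Capital growth = (2025 − 1800) / 1800 = 12.5%.
Labor input growth = (1191.6 − 1200) / 1200 = -0.7%.
Labor's share = 1 − 0.39 = 0.61.
Capital: 0.39 × 12.5 = 4.875 pp.
Labor input: 0.61 × (-0.7) = -0.427 pp.
TFP growth = 5.4 − 4.448 = 0.952%.

0.95%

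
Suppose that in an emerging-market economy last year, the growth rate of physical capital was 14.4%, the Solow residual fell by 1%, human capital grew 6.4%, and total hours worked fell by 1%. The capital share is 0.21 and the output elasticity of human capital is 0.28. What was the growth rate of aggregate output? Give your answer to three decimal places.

3.306%

Labor's share = 1 − 0.21 − 0.28 = 0.51.
Physical capital: 0.21 × 14.4 = 3.024 pp.
Human capital: 0.28 × 6.4 = 1.792 pp.
Total hours worked: 0.51 × (-1) = -0.51 pp.
Output growth = -1 + 4.306 = 3.306%.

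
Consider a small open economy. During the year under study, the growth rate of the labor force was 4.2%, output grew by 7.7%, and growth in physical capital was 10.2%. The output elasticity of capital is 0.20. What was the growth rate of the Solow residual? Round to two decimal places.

The Solow residual growth was 2.30%.

Labor's share = 1 − 0.2 = 0.8.
Physical capital: 0.2 × 10.2 = 2.04 pp.
The labor force: 0.8 × 4.2 = 3.36 pp.
TFP growth = 7.7 − 5.4 = 2.3%.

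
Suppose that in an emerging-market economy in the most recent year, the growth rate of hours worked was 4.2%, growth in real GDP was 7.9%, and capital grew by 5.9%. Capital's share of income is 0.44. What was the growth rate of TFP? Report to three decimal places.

2.952%

Labor's share = 1 − 0.44 = 0.56.
Capital: 0.44 × 5.9 = 2.596 pp.
Hours worked: 0.56 × 4.2 = 2.352 pp.
TFP growth = 7.9 − 4.948 = 2.952%.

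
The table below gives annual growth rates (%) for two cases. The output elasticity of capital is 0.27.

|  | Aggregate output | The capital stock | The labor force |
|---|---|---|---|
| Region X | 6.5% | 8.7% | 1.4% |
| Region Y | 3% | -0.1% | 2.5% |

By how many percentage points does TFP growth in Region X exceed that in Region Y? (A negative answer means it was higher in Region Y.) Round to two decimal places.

Labor's share = 1 − 0.27 = 0.73.
Region X: TFP = 6.5 − 2.349 − 1.022 = 3.129%.
Region Y: TFP = 3 + 0.027 − 1.825 = 1.202%.
Difference = 3.129 − (1.202) = 1.927 pp.

1.93 percentage points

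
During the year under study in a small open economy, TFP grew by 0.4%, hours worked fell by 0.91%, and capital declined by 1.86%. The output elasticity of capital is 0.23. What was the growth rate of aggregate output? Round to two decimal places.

Labor's share = 1 − 0.23 = 0.77.
Capital: 0.23 × (-1.86) = -0.4278 pp.
Hours worked: 0.77 × (-0.91) = -0.7007 pp.
Output growth = 0.4 + (-1.1285) = -0.7285%.

-0.73%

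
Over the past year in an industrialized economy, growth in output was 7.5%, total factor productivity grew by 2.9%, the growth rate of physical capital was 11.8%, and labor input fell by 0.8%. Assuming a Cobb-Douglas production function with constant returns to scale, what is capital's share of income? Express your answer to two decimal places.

α = 0.43

gY = gA + α·gK + (1−α)·gL, so gY − gA − gL = α(gK − gL).
7.5 − 2.9 + 0.8 = α × (11.8 − (-0.8)).
5.4 = 12.6 α, so α = 0.4286.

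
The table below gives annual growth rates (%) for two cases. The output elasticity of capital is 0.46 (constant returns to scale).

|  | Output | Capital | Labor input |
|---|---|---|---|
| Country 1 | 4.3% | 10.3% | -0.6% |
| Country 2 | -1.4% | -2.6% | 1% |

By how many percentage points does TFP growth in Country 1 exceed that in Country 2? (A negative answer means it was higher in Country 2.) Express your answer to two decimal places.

Labor's share = 1 − 0.46 = 0.54.
Country 1: TFP = 4.3 − 4.738 + 0.324 = -0.114%.
Country 2: TFP = -1.4 + 1.196 − 0.54 = -0.744%.
Difference = -0.114 − (-0.744) = 0.63 pp.

0.63 percentage points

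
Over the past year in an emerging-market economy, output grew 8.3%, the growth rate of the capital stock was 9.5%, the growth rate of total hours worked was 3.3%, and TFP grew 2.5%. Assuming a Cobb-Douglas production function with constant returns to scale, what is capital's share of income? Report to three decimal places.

gY = gA + α·gK + (1−α)·gL, so gY − gA − gL = α(gK − gL).
8.3 − 2.5 − 3.3 = α × (9.5 − 3.3).
2.5 = 6.2 α, so α = 0.40323.

α = 0.403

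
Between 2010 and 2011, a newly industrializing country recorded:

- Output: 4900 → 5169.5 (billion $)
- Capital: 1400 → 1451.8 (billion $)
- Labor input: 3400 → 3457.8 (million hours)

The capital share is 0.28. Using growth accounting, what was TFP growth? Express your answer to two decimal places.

Output growth = (5169.5 − 4900) / 4900 = 5.5%.
Capital growth = (1451.8 − 1400) / 1400 = 3.7%.
Labor input growth = (3457.8 − 3400) / 3400 = 1.7%.
Labor's share = 1 − 0.28 = 0.72.
Capital: 0.28 × 3.7 = 1.036 pp.
Labor input: 0.72 × 1.7 = 1.224 pp.
TFP growth = 5.5 − 2.26 = 3.24%.

3.24%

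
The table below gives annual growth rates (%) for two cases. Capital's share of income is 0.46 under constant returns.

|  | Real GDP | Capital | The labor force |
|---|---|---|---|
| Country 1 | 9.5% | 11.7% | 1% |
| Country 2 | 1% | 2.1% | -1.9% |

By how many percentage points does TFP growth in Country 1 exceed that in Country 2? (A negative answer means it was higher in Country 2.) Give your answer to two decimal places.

2.52 percentage points

Labor's share = 1 − 0.46 = 0.54.
Country 1: TFP = 9.5 − 5.382 − 0.54 = 3.578%.
Country 2: TFP = 1 − 0.966 + 1.026 = 1.06%.
Difference = 3.578 − (1.06) = 2.518 pp.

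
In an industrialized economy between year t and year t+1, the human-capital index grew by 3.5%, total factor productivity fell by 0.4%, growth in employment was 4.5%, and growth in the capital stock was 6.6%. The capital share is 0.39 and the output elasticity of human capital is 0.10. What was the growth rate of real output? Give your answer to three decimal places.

4.819%

Labor's share = 1 − 0.39 − 0.1 = 0.51.
The capital stock: 0.39 × 6.6 = 2.574 pp.
The human-capital index: 0.1 × 3.5 = 0.35 pp.
Employment: 0.51 × 4.5 = 2.295 pp.
Output growth = -0.4 + 5.219 = 4.819%.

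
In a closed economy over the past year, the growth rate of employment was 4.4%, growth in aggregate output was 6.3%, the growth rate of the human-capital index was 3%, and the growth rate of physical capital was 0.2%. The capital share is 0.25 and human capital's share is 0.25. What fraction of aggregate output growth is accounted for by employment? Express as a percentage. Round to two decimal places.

Employment accounted for 34.92% of growth.

Labor's share = 1 − 0.25 − 0.25 = 0.5.
Employment contributed 0.5 × 4.4 = 2.2 pp.
Share of growth = 2.2 / 6.3 × 100 = 34.9206%.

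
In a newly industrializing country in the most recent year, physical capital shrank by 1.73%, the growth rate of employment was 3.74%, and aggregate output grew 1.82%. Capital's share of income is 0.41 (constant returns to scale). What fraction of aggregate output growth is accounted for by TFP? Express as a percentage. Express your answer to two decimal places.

Labor's share = 1 − 0.41 = 0.59.
Physical capital: 0.41 × (-1.73) = -0.7093 pp.
Employment: 0.59 × 3.74 = 2.2066 pp.
TFP growth = 1.82 − 1.4973 = 0.3227%.
TFP share of growth = 0.3227 / 1.82 × 100 = 17.7308%.

TFP accounted for 17.73% of growth.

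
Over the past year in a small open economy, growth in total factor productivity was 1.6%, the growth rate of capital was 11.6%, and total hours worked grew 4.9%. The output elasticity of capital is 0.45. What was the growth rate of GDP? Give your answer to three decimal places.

Labor's share = 1 − 0.45 = 0.55.
Capital: 0.45 × 11.6 = 5.22 pp.
Total hours worked: 0.55 × 4.9 = 2.695 pp.
Output growth = 1.6 + 7.915 = 9.515%.

9.515%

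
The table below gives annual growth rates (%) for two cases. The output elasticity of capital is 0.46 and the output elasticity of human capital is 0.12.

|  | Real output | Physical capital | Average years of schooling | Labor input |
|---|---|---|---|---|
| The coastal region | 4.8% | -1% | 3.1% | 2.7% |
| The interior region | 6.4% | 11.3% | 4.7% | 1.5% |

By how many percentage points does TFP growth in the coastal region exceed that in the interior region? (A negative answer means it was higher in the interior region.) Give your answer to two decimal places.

3.75 percentage points

Labor's share = 1 − 0.46 − 0.12 = 0.42.
The coastal region: TFP = 4.8 + 0.46 − 0.372 − 1.134 = 3.754%.
The interior region: TFP = 6.4 − 5.198 − 0.564 − 0.63 = 0.008%.
Difference = 3.754 − (0.008) = 3.746 pp.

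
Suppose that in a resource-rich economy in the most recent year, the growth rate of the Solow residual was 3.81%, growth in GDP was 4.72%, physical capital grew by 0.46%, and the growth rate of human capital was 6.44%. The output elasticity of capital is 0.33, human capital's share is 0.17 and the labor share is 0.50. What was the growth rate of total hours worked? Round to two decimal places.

Labor's share = 1 − 0.33 − 0.17 = 0.5.
gY = gA + 0.33×0.46 + 0.17×6.44 + 0.5×g.
0.5×g = 4.72 − 3.81 − 1.2466 = -0.3366.
g = -0.3366 / 0.5 = -0.6732%.

-0.67%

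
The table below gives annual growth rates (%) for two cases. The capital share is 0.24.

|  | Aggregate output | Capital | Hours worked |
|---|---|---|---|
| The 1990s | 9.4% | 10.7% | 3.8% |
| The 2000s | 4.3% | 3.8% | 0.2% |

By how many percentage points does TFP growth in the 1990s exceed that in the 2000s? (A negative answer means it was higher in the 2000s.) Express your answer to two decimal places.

Labor's share = 1 − 0.24 = 0.76.
The 1990s: TFP = 9.4 − 2.568 − 2.888 = 3.944%.
The 2000s: TFP = 4.3 − 0.912 − 0.152 = 3.236%.
Difference = 3.944 − (3.236) = 0.708 pp.

0.71 percentage points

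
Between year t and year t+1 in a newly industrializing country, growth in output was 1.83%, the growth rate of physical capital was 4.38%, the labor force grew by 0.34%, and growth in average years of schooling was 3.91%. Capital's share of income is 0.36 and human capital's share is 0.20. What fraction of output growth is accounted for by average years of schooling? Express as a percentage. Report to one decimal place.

42.7%

Average years of schooling contributed 0.2 × 3.91 = 0.782 pp.
Share of growth = 0.782 / 1.83 × 100 = 42.732%.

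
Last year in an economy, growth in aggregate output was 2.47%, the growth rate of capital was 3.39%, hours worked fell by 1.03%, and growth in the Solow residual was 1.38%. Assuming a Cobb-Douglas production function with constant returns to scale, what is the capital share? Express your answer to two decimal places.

gY = gA + α·gK + (1−α)·gL, so gY − gA − gL = α(gK − gL).
2.47 − 1.38 + 1.03 = α × (3.39 − (-1.03)).
2.12 = 4.42 α, so α = 0.4796.

α = 0.48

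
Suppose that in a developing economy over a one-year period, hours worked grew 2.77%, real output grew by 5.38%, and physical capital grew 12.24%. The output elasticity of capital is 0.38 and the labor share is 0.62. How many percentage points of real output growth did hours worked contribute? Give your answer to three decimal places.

Labor's share = 1 − 0.38 = 0.62.
Contribution = share × growth = 0.62 × 2.77 = 1.7174 pp.

1.717 pp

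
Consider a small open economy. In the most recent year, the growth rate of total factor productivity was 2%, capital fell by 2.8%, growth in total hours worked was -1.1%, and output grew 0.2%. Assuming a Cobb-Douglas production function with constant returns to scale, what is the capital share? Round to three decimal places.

gY = gA + α·gK + (1−α)·gL, so gY − gA − gL = α(gK − gL).
0.2 − 2 + 1.1 = α × (-2.8 − (-1.1)).
-0.7 = -1.7 α, so α = 0.41176.

α = 0.412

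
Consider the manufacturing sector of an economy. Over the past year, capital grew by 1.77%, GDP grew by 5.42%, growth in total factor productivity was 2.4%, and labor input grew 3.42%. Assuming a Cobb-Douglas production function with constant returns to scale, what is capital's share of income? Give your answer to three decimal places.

gY = gA + α·gK + (1−α)·gL, so gY − gA − gL = α(gK − gL).
5.42 − 2.4 − 3.42 = α × (1.77 − 3.42).
-0.4 = -1.65 α, so α = 0.24242.

Capital's share of income is 0.242.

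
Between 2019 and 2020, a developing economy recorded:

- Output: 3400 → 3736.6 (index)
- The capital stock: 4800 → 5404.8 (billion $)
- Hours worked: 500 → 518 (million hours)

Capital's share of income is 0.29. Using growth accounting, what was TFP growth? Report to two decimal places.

TFP grew 3.69%.

Output growth = (3736.6 − 3400) / 3400 = 9.9%.
The capital stock growth = (5404.8 − 4800) / 4800 = 12.6%.
Hours worked growth = (518 − 500) / 500 = 3.6%.
Labor's share = 1 − 0.29 = 0.71.
The capital stock: 0.29 × 12.6 = 3.654 pp.
Hours worked: 0.71 × 3.6 = 2.556 pp.
TFP growth = 9.9 − 6.21 = 3.69%.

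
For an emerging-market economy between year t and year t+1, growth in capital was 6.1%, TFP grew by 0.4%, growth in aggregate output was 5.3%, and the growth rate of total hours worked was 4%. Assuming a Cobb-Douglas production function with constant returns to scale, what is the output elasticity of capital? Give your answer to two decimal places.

The output elasticity of capital is 0.43.

gY = gA + α·gK + (1−α)·gL, so gY − gA − gL = α(gK − gL).
5.3 − 0.4 − 4 = α × (6.1 − 4).
0.9 = 2.1 α, so α = 0.4286.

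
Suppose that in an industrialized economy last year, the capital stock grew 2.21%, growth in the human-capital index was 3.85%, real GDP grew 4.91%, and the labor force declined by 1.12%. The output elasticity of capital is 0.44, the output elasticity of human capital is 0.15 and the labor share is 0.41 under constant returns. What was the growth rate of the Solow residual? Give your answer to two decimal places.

Labor's share = 1 − 0.44 − 0.15 = 0.41.
The capital stock: 0.44 × 2.21 = 0.9724 pp.
The human-capital index: 0.15 × 3.85 = 0.5775 pp.
The labor force: 0.41 × (-1.12) = -0.4592 pp.
TFP growth = 4.91 − 1.0907 = 3.8193%.

The Solow residual growth was 3.82%.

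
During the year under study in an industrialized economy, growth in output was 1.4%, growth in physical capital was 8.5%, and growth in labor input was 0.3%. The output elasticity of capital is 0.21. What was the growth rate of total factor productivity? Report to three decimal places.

Labor's share = 1 − 0.21 = 0.79.
Physical capital: 0.21 × 8.5 = 1.785 pp.
Labor input: 0.79 × 0.3 = 0.237 pp.
TFP growth = 1.4 − 2.022 = -0.622%.

-0.622%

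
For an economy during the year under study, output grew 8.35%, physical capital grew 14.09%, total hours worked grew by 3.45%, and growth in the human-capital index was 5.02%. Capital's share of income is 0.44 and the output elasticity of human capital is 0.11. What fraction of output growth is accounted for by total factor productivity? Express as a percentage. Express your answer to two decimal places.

0.55%

Labor's share = 1 − 0.44 − 0.11 = 0.45.
Physical capital: 0.44 × 14.09 = 6.1996 pp.
The human-capital index: 0.11 × 5.02 = 0.5522 pp.
Total hours worked: 0.45 × 3.45 = 1.5525 pp.
TFP growth = 8.35 − 8.3043 = 0.0457%.
TFP share of growth = 0.0457 / 8.35 × 100 = 0.5473%.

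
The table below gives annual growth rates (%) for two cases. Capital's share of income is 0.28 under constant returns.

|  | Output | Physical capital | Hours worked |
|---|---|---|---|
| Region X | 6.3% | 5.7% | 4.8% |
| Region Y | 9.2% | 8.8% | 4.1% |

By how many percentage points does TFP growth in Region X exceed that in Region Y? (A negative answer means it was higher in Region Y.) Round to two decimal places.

Labor's share = 1 − 0.28 = 0.72.
Region X: TFP = 6.3 − 1.596 − 3.456 = 1.248%.
Region Y: TFP = 9.2 − 2.464 − 2.952 = 3.784%.
Difference = 1.248 − (3.784) = -2.536 pp.

-2.54 percentage points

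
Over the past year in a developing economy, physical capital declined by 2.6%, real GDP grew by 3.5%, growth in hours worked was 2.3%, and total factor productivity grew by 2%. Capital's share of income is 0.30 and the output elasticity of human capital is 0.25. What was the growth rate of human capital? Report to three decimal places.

Human capital grew 4.980%.

Labor's share = 1 − 0.3 − 0.25 = 0.45.
gY = gA + 0.3×(-2.6) + 0.45×2.3 + 0.25×g.
0.25×g = 3.5 − 2 − 0.255 = 1.245.
g = 1.245 / 0.25 = 4.98%.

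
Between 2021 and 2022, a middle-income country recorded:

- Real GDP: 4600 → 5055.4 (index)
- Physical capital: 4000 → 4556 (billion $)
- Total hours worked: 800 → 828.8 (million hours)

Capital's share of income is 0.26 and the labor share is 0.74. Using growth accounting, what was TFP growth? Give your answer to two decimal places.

Real GDP growth = (5055.4 − 4600) / 4600 = 9.9%.
Physical capital growth = (4556 − 4000) / 4000 = 13.9%.
Total hours worked growth = (828.8 − 800) / 800 = 3.6%.
Labor's share = 1 − 0.26 = 0.74.
Physical capital: 0.26 × 13.9 = 3.614 pp.
Total hours worked: 0.74 × 3.6 = 2.664 pp.
TFP growth = 9.9 − 6.278 = 3.622%.

3.62%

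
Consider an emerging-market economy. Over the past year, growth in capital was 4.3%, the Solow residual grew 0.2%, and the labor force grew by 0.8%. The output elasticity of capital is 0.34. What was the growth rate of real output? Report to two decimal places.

2.19%

Labor's share = 1 − 0.34 = 0.66.
Capital: 0.34 × 4.3 = 1.462 pp.
The labor force: 0.66 × 0.8 = 0.528 pp.
Output growth = 0.2 + 1.99 = 2.19%.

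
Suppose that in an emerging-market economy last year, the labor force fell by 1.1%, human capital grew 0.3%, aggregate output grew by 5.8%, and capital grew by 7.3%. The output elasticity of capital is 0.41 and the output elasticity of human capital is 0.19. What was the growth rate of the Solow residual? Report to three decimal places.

The Solow residual growth was 3.190%.

Labor's share = 1 − 0.41 − 0.19 = 0.4.
Capital: 0.41 × 7.3 = 2.993 pp.
Human capital: 0.19 × 0.3 = 0.057 pp.
The labor force: 0.4 × (-1.1) = -0.44 pp.
TFP growth = 5.8 − 2.61 = 3.19%.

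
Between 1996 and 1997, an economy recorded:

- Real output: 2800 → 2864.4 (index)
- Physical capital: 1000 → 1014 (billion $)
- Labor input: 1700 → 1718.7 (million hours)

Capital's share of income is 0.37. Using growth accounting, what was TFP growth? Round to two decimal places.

1.09%

Real output growth = (2864.4 − 2800) / 2800 = 2.3%.
Physical capital growth = (1014 − 1000) / 1000 = 1.4%.
Labor input growth = (1718.7 − 1700) / 1700 = 1.1%.
Labor's share = 1 − 0.37 = 0.63.
Physical capital: 0.37 × 1.4 = 0.518 pp.
Labor input: 0.63 × 1.1 = 0.693 pp.
TFP growth = 2.3 − 1.211 = 1.089%.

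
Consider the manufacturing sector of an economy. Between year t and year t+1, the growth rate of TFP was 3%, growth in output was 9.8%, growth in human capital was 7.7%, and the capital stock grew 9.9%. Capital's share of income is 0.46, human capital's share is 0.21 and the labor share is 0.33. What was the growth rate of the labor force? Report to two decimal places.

1.91%

Labor's share = 1 − 0.46 − 0.21 = 0.33.
gY = gA + 0.46×9.9 + 0.21×7.7 + 0.33×g.
0.33×g = 9.8 − 3 − 6.171 = 0.629.
g = 0.629 / 0.33 = 1.9061%.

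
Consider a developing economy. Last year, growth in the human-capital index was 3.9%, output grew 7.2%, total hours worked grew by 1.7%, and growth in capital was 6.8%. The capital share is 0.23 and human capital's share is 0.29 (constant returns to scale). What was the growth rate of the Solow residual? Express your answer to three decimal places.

Labor's share = 1 − 0.23 − 0.29 = 0.48.
Capital: 0.23 × 6.8 = 1.564 pp.
The human-capital index: 0.29 × 3.9 = 1.131 pp.
Total hours worked: 0.48 × 1.7 = 0.816 pp.
TFP growth = 7.2 − 3.511 = 3.689%.

3.689%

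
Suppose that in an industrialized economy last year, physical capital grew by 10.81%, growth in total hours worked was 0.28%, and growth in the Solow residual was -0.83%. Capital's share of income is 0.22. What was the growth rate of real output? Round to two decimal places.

Real output grew 1.77%.

Labor's share = 1 − 0.22 = 0.78.
Physical capital: 0.22 × 10.81 = 2.3782 pp.
Total hours worked: 0.78 × 0.28 = 0.2184 pp.
Output growth = -0.83 + 2.5966 = 1.7666%.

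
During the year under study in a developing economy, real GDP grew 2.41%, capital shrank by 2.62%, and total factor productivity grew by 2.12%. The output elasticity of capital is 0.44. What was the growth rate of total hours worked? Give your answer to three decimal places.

Labor's share = 1 − 0.44 = 0.56.
gY = gA + 0.44×(-2.62) + 0.56×g.
0.56×g = 2.41 − 2.12 + 1.1528 = 1.4428.
g = 1.4428 / 0.56 = 2.57643%.

Total hours worked grew 2.576%.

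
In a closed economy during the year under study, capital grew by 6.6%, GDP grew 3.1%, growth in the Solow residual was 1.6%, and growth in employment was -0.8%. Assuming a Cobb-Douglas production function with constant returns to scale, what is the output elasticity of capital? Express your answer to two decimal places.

α = 0.31

gY = gA + α·gK + (1−α)·gL, so gY − gA − gL = α(gK − gL).
3.1 − 1.6 + 0.8 = α × (6.6 − (-0.8)).
2.3 = 7.4 α, so α = 0.3108.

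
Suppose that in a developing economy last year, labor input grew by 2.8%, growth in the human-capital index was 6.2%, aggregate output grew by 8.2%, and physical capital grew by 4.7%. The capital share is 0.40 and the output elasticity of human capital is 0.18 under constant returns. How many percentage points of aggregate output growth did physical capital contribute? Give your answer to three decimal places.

1.880 percentage points

Contribution = share × growth = 0.4 × 4.7 = 1.88 pp.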